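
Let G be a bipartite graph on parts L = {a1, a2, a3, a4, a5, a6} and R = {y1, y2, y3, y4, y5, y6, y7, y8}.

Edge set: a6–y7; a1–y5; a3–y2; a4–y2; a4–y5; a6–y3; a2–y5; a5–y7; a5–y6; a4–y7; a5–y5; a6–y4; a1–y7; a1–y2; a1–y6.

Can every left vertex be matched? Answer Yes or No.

The set {a1, a2, a3, a4, a5} has only 4 neighbours ({y2, y5, y6, y7}), so by Hall's theorem at most 5 of the 6 left vertices can be matched.
Hence no matching covers every left vertex.

No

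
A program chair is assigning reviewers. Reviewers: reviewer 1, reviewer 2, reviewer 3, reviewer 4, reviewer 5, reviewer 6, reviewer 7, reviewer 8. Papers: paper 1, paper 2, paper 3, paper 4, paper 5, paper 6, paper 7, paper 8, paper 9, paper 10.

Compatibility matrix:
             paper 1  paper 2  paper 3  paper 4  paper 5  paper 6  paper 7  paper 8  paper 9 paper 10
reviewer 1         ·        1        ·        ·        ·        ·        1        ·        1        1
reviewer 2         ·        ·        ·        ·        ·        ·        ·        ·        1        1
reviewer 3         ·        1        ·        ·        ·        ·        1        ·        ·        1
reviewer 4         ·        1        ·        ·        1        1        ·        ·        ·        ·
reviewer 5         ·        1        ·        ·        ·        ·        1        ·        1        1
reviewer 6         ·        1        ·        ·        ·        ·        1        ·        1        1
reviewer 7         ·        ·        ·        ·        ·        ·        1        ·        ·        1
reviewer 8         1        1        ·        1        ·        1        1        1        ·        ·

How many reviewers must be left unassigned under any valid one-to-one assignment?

2

A valid assignment of size 6: reviewer 1-paper 10, reviewer 2-paper 9, reviewer 3-paper 2, reviewer 4-paper 5, reviewer 5-paper 7, reviewer 8-paper 6.
The set {reviewer 1, reviewer 2, reviewer 3, reviewer 5, reviewer 6, reviewer 7} has only 4 neighbours ({paper 10, paper 2, paper 7, paper 9}), so by Hall's theorem at most 6 of the 8 reviewers can be matched.
That matches 6 of the 8, leaving 2 unmatched; no matching can do better.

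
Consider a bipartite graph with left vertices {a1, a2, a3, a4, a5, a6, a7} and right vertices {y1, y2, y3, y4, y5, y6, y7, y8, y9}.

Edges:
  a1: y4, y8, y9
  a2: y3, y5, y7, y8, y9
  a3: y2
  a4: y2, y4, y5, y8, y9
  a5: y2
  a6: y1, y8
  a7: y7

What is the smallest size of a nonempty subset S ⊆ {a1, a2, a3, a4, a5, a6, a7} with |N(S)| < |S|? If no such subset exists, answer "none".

2

Take S = {a3, a5}. Its neighbourhood is {y2}, so |N(S)| = 1 < |S| = 2.
No single vertex violates Hall's condition since each has at least one neighbour, so 2 is the minimum.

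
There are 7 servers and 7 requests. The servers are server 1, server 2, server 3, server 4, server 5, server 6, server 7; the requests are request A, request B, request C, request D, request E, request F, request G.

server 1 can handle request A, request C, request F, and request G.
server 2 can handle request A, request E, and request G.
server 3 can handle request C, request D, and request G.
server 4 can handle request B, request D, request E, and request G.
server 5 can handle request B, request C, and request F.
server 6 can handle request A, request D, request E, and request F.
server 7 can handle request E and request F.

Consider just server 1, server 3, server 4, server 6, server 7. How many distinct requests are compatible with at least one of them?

7

The union of neighbours of {server 1, server 3, server 4, server 6, server 7} is {request A, request B, request C, request D, request E, request F, request G}, which has 7 elements.
Since |N(S)| = 7 ≥ |S| = 5, Hall's condition holds for this subset.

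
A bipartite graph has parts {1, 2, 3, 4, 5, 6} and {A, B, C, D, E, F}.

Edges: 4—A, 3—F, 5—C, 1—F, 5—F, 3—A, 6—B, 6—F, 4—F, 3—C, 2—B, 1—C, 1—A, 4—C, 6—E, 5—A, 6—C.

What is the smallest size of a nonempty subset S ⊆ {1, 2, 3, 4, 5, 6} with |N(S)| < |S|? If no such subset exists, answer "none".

Take S = {1, 3, 4, 5}. Its neighbourhood is {A, C, F}, so |N(S)| = 3 < |S| = 4.
Every subset of size less than 4 has at least as many neighbours as members, so 4 is the minimum.

4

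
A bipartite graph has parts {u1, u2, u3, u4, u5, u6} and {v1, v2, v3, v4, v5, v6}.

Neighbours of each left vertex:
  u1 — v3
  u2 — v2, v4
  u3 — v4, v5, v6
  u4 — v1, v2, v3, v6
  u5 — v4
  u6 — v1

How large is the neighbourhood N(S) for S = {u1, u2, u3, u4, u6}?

6

The union of neighbours of {u1, u2, u3, u4, u6} is {v1, v2, v3, v4, v5, v6}, which has 6 elements.
Since |N(S)| = 6 ≥ |S| = 5, Hall's condition holds for this subset.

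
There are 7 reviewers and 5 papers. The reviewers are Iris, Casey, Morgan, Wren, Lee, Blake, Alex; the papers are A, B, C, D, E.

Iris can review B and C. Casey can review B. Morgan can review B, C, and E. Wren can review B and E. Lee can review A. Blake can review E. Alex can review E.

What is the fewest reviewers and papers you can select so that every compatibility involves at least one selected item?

4

The 4 edges Iris–C, Casey–B, Morgan–E, Lee–A form a matching, so any vertex cover needs at least 4 vertices (one per matched edge).
Conversely {Lee, B, C, E} meets every edge and has exactly 4 vertices, so 4 is optimal.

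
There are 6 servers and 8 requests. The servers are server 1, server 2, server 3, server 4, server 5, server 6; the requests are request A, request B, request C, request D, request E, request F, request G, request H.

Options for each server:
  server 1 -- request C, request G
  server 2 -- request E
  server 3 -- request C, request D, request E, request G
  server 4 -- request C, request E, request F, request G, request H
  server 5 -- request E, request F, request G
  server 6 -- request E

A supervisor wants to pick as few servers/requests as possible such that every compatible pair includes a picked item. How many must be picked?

{server 1, server 3, server 4, server 5, request E} is a vertex cover of size 5: every edge has an endpoint in this set.
No smaller cover exists because server 1–request C, server 2–request E, server 3–request G, server 4–request H, server 5–request F is a matching of size 5, and a cover must include an endpoint of each of these disjoint edges (König's theorem).

5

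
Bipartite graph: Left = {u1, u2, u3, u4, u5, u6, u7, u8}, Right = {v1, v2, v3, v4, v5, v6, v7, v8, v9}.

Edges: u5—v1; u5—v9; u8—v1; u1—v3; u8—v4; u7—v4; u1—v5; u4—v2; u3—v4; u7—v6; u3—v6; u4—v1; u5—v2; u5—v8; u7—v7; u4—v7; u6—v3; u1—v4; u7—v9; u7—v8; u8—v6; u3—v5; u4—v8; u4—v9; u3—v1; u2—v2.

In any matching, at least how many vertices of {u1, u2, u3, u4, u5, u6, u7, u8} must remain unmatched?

One maximum matching: u1-v5, u2-v2, u3-v1, u4-v8, u5-v9, u6-v3, u7-v4, u8-v6.
All 8 left vertices are matched, so no larger matching exists.
That matches 8 of the 8, leaving 0 unmatched; no matching can do better.

0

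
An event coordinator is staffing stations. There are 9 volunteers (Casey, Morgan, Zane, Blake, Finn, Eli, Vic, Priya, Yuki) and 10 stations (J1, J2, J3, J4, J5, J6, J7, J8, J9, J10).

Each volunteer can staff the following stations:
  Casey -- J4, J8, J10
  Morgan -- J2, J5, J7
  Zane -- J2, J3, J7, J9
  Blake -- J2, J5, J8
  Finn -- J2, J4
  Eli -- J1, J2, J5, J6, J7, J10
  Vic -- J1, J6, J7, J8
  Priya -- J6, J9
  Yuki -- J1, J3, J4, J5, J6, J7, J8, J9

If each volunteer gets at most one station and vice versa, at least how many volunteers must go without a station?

0

One maximum matching: Casey–J10, Morgan–J5, Zane–J2, Blake–J8, Finn–J4, Eli–J1, Vic–J7, Priya–J9, Yuki–J6.
All 9 volunteers are matched, so no larger matching exists.
That matches 9 of the 9, leaving 0 unmatched; no matching can do better.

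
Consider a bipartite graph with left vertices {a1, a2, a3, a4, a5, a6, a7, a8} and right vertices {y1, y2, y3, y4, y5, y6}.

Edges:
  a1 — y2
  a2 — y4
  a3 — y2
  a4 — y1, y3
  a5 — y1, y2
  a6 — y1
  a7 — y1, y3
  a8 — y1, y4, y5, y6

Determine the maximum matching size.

One maximum matching: a1-y2, a2-y4, a4-y3, a5-y1, a8-y5.
The set {a1, a3, a4, a5, a6, a7} has only 3 neighbours ({y1, y2, y3}), so by Hall's theorem at most 5 of the 8 left vertices can be matched.

5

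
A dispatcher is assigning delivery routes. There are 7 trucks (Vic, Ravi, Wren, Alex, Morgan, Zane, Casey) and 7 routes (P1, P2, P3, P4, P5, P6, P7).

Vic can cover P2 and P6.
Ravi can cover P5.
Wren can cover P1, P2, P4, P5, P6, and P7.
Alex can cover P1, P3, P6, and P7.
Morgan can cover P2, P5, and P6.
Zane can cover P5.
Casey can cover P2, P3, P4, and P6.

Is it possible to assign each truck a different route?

No

The set {Ravi, Zane} has only 1 neighbour ({P5}), so by Hall's theorem at most 6 of the 7 trucks can be matched.
Hence no matching covers every truck.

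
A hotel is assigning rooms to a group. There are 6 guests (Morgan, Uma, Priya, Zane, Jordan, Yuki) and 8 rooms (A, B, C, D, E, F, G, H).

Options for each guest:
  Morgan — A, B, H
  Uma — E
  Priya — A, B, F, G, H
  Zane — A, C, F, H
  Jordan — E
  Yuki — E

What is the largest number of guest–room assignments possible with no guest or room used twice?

4

A valid assignment of size 4: Morgan–B, Uma–E, Priya–G, Zane–F.
The set {Uma, Jordan, Yuki} has only 1 neighbour ({E}), so by Hall's theorem at most 4 of the 6 guests can be matched.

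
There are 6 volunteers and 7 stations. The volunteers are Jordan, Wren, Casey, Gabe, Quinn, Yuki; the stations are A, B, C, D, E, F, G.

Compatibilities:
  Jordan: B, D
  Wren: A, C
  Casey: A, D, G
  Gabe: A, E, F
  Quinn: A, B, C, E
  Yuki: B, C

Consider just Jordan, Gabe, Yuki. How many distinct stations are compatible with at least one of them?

6

The union of neighbours of {Jordan, Gabe, Yuki} is {A, B, C, D, E, F}, which has 6 elements.
Since |N(S)| = 6 ≥ |S| = 3, Hall's condition holds for this subset.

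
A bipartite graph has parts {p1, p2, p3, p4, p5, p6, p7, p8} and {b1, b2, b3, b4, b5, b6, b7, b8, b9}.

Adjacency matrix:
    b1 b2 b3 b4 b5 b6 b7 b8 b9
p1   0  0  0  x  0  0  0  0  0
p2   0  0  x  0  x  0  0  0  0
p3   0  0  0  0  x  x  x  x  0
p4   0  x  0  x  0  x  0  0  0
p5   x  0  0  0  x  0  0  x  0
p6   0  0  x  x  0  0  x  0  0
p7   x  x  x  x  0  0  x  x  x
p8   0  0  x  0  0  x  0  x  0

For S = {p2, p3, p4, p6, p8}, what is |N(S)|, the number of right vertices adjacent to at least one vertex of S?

7

The union of neighbours of {p2, p3, p4, p6, p8} is {b2, b3, b4, b5, b6, b7, b8}, which has 7 elements.
Since |N(S)| = 7 ≥ |S| = 5, Hall's condition holds for this subset.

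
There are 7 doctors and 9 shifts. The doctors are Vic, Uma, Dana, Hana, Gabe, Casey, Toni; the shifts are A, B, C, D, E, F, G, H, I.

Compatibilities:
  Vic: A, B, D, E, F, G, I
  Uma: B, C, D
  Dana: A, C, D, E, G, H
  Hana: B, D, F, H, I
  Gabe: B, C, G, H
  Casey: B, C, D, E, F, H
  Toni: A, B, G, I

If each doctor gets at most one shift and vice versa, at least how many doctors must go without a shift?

One maximum matching: Vic–A, Uma–C, Dana–G, Hana–H, Gabe–B, Casey–E, Toni–I.
All 7 doctors are matched, so no larger matching exists.
That matches 7 of the 7, leaving 0 unmatched; no matching can do better.

0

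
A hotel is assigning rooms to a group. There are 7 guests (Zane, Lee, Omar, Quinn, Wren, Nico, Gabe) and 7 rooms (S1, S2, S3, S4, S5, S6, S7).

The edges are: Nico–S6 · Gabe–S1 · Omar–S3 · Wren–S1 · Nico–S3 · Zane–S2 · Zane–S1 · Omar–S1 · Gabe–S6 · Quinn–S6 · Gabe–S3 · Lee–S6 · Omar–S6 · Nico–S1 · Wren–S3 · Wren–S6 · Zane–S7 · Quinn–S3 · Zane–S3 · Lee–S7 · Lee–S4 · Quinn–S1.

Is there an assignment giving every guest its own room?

No

The set {Omar, Quinn, Wren, Nico, Gabe} has only 3 neighbours ({S1, S3, S6}), so by Hall's theorem at most 5 of the 7 guests can be matched.
Hence no matching covers every guest.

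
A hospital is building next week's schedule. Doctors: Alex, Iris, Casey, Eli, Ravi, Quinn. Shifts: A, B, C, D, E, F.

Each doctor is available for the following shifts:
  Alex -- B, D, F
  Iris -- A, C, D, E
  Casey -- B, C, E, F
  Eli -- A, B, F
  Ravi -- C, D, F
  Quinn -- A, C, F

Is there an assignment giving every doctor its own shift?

Yes

A valid assignment of size 6: Alex→D, Iris→E, Casey→B, Eli→A, Ravi→C, Quinn→F.
Every doctor is matched, so this is a perfect matching.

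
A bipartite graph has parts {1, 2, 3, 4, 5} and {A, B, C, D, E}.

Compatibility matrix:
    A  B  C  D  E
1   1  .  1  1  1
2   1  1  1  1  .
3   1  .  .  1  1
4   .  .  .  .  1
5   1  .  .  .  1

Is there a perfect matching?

Yes

For example, pair 1–C, 2–B, 3–D, 4–E, 5–A.
Every left vertex is matched, so this is a perfect matching.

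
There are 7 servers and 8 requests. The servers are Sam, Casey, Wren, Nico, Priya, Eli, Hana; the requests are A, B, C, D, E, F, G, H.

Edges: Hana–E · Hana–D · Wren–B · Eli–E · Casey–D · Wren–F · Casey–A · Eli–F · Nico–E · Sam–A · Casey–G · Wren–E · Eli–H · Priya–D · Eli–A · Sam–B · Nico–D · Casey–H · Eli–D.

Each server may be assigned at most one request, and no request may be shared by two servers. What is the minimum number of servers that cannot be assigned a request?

1

One maximum matching: Sam-B, Casey-G, Wren-F, Nico-E, Priya-D, Eli-A.
The set {Nico, Priya, Hana} has only 2 neighbours ({D, E}), so by Hall's theorem at most 6 of the 7 servers can be matched.
That matches 6 of the 7, leaving 1 unmatched; no matching can do better.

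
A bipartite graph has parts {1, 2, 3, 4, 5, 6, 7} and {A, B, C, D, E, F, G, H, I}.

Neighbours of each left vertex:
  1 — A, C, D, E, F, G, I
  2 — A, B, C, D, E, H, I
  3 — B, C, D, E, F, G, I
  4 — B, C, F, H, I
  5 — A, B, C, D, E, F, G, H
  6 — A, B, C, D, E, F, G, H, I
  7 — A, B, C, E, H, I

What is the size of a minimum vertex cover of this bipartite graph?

7

The 7 edges 1–D, 2–H, 3–F, 4–B, 5–G, 6–E, 7–A form a matching, so any vertex cover needs at least 7 vertices (one per matched edge).
Conversely {1, 2, 3, 4, 5, 6, 7} meets every edge and has exactly 7 vertices, so 7 is optimal.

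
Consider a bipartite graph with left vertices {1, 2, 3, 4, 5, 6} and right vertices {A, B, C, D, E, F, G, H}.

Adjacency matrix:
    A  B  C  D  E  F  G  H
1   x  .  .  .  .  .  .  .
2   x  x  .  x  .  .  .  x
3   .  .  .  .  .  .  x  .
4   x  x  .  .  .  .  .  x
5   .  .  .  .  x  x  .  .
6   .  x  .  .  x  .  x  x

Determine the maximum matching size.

A valid assignment of size 6: 1→A, 2→D, 3→G, 4→H, 5→E, 6→B.
This saturates every left vertex, so 6 is the maximum.

6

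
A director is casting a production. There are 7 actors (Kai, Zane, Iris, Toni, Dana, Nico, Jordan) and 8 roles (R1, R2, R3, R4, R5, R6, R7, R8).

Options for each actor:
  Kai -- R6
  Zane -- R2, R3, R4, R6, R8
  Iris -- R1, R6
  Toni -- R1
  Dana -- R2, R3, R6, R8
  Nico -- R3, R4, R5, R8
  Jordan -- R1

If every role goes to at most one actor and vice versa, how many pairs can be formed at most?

5

A valid assignment of size 5: Kai-R6, Zane-R2, Iris-R1, Dana-R3, Nico-R8.
The set {Kai, Iris, Toni, Jordan} has only 2 neighbours ({R1, R6}), so by Hall's theorem at most 5 of the 7 actors can be matched.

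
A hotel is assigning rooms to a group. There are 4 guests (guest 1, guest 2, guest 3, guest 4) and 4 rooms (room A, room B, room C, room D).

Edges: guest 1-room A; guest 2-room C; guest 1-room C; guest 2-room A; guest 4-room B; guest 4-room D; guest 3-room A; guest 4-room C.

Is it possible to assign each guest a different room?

No

The set {guest 1, guest 2, guest 3} has only 2 neighbours ({room A, room C}), so by Hall's theorem at most 3 of the 4 guests can be matched.
Hence no matching covers every guest.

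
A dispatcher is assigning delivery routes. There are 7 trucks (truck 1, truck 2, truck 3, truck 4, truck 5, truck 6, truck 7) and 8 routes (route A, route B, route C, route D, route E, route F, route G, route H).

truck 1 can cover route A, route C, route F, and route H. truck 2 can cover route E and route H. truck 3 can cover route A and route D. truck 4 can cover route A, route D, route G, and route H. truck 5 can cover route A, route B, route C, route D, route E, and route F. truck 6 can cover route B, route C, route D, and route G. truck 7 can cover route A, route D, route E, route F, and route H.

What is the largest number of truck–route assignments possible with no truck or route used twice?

7

For example, pair truck 1–route F, truck 2–route H, truck 3–route A, truck 4–route G, truck 5–route D, truck 6–route B, truck 7–route E.
All 7 trucks are matched, so no larger matching exists.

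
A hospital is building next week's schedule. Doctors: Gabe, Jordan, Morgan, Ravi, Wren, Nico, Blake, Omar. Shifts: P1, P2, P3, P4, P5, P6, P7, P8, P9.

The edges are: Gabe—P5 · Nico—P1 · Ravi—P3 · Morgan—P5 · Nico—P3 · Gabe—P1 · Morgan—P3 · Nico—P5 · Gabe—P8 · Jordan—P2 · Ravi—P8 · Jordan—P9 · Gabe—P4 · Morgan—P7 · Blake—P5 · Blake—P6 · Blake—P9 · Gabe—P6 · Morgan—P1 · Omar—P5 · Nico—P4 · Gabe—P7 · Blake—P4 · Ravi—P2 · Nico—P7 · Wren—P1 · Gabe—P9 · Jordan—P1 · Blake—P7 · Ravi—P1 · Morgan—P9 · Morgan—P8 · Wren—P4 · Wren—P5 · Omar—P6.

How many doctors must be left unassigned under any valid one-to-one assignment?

A valid assignment of size 8: Gabe-P7, Jordan-P9, Morgan-P8, Ravi-P2, Wren-P1, Nico-P3, Blake-P6, Omar-P5.
All 8 doctors are matched, so no larger matching exists.
That matches 8 of the 8, leaving 0 unmatched; no matching can do better.

0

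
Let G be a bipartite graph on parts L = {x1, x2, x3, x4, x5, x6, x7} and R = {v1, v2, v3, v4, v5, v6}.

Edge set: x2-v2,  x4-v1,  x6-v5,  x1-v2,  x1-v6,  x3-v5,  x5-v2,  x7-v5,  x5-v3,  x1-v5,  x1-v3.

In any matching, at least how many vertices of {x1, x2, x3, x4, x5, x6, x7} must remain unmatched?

One maximum matching: x1–v6, x2–v2, x3–v5, x4–v1, x5–v3.
The set {x3, x6, x7} has only 1 neighbour ({v5}), so by Hall's theorem at most 5 of the 7 left vertices can be matched.
That matches 5 of the 7, leaving 2 unmatched; no matching can do better.

2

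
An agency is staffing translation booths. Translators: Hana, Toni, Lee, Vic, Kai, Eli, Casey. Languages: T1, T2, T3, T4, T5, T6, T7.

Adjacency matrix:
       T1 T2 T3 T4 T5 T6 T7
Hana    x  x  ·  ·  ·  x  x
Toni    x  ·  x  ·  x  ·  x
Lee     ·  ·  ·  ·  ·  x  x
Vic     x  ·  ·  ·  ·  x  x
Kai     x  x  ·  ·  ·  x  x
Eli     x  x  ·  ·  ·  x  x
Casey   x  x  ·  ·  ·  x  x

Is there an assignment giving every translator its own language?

No

The set {Hana, Lee, Vic, Kai, Eli, Casey} has only 4 neighbours ({T1, T2, T6, T7}), so by Hall's theorem at most 5 of the 7 translators can be matched.
Hence no matching covers every translator.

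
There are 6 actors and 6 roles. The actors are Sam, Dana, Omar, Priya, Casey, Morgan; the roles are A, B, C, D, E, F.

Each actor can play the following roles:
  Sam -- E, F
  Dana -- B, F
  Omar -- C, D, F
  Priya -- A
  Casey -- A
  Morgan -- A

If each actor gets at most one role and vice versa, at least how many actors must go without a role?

2

A valid assignment of size 4: Sam-E, Dana-B, Omar-F, Priya-A.
The set {Priya, Casey, Morgan} has only 1 neighbour ({A}), so by Hall's theorem at most 4 of the 6 actors can be matched.
That matches 4 of the 6, leaving 2 unmatched; no matching can do better.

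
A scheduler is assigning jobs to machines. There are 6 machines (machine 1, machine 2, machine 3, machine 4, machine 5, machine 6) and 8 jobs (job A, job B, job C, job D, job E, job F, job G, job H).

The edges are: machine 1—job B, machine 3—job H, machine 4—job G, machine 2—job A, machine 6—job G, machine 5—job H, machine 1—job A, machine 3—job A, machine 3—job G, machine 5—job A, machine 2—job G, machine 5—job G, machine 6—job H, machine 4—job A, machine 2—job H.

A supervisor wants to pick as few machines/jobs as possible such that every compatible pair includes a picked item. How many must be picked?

4

The 4 edges machine 1–job B, machine 2–job H, machine 3–job G, machine 4–job A form a matching, so any vertex cover needs at least 4 vertices (one per matched edge).
Conversely {machine 1, job A, job G, job H} meets every edge and has exactly 4 vertices, so 4 is optimal.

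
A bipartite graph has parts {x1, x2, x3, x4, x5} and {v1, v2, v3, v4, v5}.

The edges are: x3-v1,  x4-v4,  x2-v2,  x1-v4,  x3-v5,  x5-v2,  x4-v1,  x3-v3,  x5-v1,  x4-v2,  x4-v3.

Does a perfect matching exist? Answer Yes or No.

One maximum matching: x1–v4, x2–v2, x3–v5, x4–v3, x5–v1.
Every left vertex is matched, so this is a perfect matching.

Yes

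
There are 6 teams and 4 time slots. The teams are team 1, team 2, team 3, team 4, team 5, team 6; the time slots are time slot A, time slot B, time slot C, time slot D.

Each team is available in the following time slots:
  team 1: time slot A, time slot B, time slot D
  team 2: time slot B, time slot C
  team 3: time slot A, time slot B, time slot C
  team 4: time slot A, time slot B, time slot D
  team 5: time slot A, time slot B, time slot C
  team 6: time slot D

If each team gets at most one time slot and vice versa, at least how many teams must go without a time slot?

2

For example, pair team 1–time slot B, team 2–time slot C, team 3–time slot A, team 4–time slot D.
The set {team 1, team 2, team 3, team 4, team 5, team 6} has only 4 neighbours ({time slot A, time slot B, time slot C, time slot D}), so by Hall's theorem at most 4 of the 6 teams can be matched.
That matches 4 of the 6, leaving 2 unmatched; no matching can do better.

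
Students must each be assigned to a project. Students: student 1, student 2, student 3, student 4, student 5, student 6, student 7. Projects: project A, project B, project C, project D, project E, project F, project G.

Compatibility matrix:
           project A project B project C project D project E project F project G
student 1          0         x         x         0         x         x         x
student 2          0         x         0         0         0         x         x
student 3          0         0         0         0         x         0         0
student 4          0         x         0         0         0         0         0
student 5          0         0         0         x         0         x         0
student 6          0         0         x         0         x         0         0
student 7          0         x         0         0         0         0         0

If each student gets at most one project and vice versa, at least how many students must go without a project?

One maximum matching: student 1-project G, student 2-project F, student 3-project E, student 4-project B, student 5-project D, student 6-project C.
The set {student 4, student 7} has only 1 neighbour ({project B}), so by Hall's theorem at most 6 of the 7 students can be matched.
That matches 6 of the 7, leaving 1 unmatched; no matching can do better.

1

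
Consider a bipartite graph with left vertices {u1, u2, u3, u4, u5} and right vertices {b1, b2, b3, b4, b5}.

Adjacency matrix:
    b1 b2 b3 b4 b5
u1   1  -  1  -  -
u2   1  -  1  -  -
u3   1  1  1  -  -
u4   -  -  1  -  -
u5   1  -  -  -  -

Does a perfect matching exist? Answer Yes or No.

No

The set {u1, u2, u4, u5} has only 2 neighbours ({b1, b3}), so by Hall's theorem at most 3 of the 5 left vertices can be matched.
Hence no matching covers every left vertex.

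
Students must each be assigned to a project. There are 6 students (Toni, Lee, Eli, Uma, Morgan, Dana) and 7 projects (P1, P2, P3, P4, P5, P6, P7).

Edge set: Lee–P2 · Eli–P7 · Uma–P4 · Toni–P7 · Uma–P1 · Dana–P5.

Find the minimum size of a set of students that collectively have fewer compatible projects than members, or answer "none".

Take S = {Morgan}. Its neighbourhood is {}, so |N(S)| = 0 < |S| = 1.

1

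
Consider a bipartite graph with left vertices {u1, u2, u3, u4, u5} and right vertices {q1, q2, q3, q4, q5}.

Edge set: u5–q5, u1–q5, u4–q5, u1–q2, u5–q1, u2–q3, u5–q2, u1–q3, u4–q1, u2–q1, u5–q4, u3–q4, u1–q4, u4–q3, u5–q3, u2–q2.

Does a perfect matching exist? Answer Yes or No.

Yes

One maximum matching: u1-q2, u2-q3, u3-q4, u4-q5, u5-q1.
Every left vertex is matched, so this is a perfect matching.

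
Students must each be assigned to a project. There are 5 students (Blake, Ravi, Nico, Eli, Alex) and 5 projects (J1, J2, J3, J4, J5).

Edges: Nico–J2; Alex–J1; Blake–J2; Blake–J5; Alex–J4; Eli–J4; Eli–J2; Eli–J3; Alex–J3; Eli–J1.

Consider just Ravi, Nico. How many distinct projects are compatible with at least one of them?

The union of neighbours of {Ravi, Nico} is {J2}, which has 1 element.
Since |N(S)| = 1 < |S| = 2, Hall's condition fails for this subset.

1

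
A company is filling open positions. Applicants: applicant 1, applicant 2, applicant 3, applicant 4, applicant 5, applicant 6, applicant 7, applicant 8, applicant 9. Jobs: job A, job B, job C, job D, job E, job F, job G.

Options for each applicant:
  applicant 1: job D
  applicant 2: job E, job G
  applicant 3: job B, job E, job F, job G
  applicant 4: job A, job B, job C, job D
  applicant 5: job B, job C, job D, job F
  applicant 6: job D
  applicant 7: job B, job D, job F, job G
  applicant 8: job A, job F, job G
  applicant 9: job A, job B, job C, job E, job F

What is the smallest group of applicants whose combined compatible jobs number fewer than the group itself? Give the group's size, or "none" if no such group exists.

Take S = {applicant 1, applicant 6}. Its neighbourhood is {job D}, so |N(S)| = 1 < |S| = 2.
No single vertex violates Hall's condition since each has at least one neighbour, so 2 is the minimum.

2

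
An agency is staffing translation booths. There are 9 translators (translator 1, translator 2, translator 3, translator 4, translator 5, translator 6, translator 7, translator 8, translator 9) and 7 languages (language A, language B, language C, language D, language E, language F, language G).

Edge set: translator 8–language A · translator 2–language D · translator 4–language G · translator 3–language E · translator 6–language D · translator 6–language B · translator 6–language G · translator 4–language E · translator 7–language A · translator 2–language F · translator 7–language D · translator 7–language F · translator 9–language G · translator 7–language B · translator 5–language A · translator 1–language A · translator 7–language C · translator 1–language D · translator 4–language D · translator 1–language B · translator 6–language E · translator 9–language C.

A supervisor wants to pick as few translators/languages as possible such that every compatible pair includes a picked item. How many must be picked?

The 7 edges translator 1–language D, translator 2–language F, translator 3–language E, translator 4–language G, translator 5–language A, translator 6–language B, translator 7–language C form a matching, so any vertex cover needs at least 7 vertices (one per matched edge).
Conversely {language A, language B, language C, language D, language E, language F, language G} meets every edge and has exactly 7 vertices, so 7 is optimal.

7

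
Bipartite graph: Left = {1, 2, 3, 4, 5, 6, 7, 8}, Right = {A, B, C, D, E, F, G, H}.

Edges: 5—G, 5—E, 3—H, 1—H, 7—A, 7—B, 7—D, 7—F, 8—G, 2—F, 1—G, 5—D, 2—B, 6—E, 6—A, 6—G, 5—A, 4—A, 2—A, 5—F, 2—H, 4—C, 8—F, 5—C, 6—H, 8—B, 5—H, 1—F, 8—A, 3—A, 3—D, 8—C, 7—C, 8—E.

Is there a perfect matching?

Yes

One maximum matching: 1-H, 2-F, 3-D, 4-C, 5-A, 6-E, 7-B, 8-G.
Every left vertex is matched, so this is a perfect matching.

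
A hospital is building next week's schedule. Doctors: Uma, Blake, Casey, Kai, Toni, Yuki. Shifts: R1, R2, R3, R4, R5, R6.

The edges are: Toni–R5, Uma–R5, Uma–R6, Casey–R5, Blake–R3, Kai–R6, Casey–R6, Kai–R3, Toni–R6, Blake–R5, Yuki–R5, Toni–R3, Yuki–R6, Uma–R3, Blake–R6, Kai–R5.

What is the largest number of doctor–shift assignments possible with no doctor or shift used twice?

A valid assignment of size 3: Uma-R3, Blake-R6, Casey-R5.
The set {Uma, Blake, Casey, Kai, Toni, Yuki} has only 3 neighbours ({R3, R5, R6}), so by Hall's theorem at most 3 of the 6 doctors can be matched.

3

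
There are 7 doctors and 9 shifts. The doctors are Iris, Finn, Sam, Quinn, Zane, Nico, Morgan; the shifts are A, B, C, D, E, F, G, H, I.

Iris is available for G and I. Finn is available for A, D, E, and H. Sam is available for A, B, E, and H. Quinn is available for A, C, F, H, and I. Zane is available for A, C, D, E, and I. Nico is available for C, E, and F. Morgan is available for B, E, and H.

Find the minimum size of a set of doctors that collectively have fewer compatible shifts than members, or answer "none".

A matching saturating every doctor exists, for instance Iris→G, Finn→D, Sam→E, Quinn→H, Zane→A, Nico→C, Morgan→B.
By Hall's marriage theorem, this means |N(S)| ≥ |S| for every subset S, so no violating subset exists.

none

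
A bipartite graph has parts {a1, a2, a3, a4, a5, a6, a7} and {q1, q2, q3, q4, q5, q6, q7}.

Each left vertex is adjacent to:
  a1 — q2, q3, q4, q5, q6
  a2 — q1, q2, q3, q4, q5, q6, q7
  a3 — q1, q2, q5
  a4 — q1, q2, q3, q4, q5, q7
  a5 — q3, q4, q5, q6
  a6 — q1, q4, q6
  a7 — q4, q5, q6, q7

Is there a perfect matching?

One maximum matching: a1-q3, a2-q7, a3-q2, a4-q1, a5-q5, a6-q4, a7-q6.
All 7 left vertices are covered.

Yes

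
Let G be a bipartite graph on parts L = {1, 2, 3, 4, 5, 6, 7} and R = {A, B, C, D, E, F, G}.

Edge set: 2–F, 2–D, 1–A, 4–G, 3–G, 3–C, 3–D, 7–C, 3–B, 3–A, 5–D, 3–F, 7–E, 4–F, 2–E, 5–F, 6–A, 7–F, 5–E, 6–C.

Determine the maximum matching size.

For example, pair 1-A, 2-F, 3-B, 4-G, 5-D, 6-C, 7-E.
All 7 left vertices are matched, so no larger matching exists.

7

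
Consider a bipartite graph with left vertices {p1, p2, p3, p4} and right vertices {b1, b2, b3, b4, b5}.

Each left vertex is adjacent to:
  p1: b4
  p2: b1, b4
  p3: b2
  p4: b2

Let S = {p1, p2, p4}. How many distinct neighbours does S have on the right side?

3

The union of neighbours of {p1, p2, p4} is {b1, b2, b4}, which has 3 elements.
Since |N(S)| = 3 ≥ |S| = 3, Hall's condition holds for this subset.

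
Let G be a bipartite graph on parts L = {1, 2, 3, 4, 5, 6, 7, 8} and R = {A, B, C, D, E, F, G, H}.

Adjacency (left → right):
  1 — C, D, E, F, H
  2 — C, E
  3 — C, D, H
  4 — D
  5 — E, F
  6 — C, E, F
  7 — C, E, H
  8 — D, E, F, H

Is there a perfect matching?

The set {1, 2, 3, 4, 5, 6, 7, 8} has only 5 neighbours ({C, D, E, F, H}), so by Hall's theorem at most 5 of the 8 left vertices can be matched.
Hence no matching covers every left vertex.

No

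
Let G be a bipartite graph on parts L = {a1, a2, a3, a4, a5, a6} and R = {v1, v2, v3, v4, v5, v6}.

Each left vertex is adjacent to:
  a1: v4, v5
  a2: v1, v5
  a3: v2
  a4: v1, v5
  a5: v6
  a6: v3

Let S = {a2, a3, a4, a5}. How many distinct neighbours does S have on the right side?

4

The union of neighbours of {a2, a3, a4, a5} is {v1, v2, v5, v6}, which has 4 elements.
Since |N(S)| = 4 ≥ |S| = 4, Hall's condition holds for this subset.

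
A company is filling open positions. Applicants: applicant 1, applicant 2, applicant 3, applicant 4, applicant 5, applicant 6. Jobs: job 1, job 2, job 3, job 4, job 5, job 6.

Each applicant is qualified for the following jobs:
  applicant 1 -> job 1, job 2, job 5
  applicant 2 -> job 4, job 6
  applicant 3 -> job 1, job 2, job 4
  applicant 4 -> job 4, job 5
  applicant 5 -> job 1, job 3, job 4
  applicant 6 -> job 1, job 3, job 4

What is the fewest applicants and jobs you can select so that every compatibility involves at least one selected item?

The 6 edges applicant 1–job 2, applicant 2–job 6, applicant 3–job 4, applicant 4–job 5, applicant 5–job 1, applicant 6–job 3 form a matching, so any vertex cover needs at least 6 vertices (one per matched edge).
Conversely {applicant 1, applicant 2, applicant 3, applicant 4, applicant 5, applicant 6} meets every edge and has exactly 6 vertices, so 6 is optimal.

6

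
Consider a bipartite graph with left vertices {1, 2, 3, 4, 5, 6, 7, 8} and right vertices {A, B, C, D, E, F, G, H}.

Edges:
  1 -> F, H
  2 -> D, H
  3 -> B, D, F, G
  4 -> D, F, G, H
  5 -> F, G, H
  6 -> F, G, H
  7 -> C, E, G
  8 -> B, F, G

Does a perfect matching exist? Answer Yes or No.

The set {1, 2, 3, 4, 5, 6, 8} has only 5 neighbours ({B, D, F, G, H}), so by Hall's theorem at most 6 of the 8 left vertices can be matched.
Hence no matching covers every left vertex.

No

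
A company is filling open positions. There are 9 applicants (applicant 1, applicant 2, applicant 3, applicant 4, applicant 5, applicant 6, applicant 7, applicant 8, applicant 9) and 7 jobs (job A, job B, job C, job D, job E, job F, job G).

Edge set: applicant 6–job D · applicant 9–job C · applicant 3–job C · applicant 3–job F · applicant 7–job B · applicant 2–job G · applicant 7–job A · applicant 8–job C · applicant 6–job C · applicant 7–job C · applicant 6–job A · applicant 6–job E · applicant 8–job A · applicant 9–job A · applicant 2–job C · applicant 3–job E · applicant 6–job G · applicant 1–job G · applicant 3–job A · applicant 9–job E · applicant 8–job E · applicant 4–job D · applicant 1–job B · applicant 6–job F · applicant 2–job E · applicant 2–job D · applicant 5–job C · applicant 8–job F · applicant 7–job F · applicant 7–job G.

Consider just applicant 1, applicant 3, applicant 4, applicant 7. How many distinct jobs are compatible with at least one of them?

7

The union of neighbours of {applicant 1, applicant 3, applicant 4, applicant 7} is {job A, job B, job C, job D, job E, job F, job G}, which has 7 elements.
Since |N(S)| = 7 ≥ |S| = 4, Hall's condition holds for this subset.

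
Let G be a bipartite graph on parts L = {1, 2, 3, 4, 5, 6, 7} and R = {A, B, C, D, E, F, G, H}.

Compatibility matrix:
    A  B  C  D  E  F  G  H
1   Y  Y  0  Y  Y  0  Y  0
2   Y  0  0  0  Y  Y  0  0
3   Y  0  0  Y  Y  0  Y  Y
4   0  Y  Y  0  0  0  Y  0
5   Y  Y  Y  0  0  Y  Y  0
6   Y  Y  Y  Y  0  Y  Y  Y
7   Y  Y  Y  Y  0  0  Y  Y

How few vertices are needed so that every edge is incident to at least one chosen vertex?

7

{1, 2, 3, 4, 5, 6, 7} is a vertex cover of size 7: every edge has an endpoint in this set.
No smaller cover exists because 1–E, 2–F, 3–H, 4–C, 5–B, 6–A, 7–G is a matching of size 7, and a cover must include an endpoint of each of these disjoint edges (König's theorem).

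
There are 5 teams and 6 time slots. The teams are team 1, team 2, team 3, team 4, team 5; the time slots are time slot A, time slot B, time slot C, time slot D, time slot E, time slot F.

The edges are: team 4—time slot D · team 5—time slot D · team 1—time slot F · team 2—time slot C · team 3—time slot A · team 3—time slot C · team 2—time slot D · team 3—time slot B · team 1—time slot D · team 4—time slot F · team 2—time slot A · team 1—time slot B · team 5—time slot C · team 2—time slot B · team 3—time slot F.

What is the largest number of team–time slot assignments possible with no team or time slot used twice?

5

One maximum matching: team 1-time slot B, team 2-time slot C, team 3-time slot A, team 4-time slot F, team 5-time slot D.
All 5 teams are matched, so no larger matching exists.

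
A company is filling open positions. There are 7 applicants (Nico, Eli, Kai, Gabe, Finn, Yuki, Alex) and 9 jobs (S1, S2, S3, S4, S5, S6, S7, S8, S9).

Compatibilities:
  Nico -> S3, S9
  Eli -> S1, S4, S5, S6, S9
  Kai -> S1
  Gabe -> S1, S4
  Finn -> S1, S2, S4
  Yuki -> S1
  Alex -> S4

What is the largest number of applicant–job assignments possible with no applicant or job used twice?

5

One maximum matching: Nico→S9, Eli→S6, Kai→S1, Gabe→S4, Finn→S2.
The set {Kai, Gabe, Yuki, Alex} has only 2 neighbours ({S1, S4}), so by Hall's theorem at most 5 of the 7 applicants can be matched.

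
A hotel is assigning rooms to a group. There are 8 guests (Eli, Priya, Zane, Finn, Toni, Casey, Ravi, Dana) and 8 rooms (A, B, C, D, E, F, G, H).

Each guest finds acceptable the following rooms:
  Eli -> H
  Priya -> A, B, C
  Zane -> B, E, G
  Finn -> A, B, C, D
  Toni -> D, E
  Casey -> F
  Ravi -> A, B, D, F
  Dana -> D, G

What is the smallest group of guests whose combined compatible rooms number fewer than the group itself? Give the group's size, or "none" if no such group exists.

none

A matching saturating every guest exists, for instance Eli→H, Priya→A, Zane→E, Finn→C, Toni→D, Casey→F, Ravi→B, Dana→G.
By Hall's marriage theorem, this means |N(S)| ≥ |S| for every subset S, so no violating subset exists.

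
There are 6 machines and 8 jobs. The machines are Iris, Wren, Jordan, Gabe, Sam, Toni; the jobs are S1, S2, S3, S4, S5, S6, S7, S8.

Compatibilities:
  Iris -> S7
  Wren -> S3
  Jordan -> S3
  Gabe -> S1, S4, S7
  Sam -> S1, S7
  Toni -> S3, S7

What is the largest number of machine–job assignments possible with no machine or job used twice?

4

A valid assignment of size 4: Iris-S7, Wren-S3, Gabe-S4, Sam-S1.
The set {Iris, Wren, Jordan, Toni} has only 2 neighbours ({S3, S7}), so by Hall's theorem at most 4 of the 6 machines can be matched.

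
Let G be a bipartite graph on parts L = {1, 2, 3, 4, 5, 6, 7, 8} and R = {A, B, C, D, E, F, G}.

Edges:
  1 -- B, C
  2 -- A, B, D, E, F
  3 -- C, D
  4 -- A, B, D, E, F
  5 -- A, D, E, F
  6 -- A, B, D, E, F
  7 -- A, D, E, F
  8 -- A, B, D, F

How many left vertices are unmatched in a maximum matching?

A valid assignment of size 6: 1→B, 2→E, 3→C, 4→F, 5→D, 6→A.
The set {1, 2, 3, 4, 5, 6, 7, 8} has only 6 neighbours ({A, B, C, D, E, F}), so by Hall's theorem at most 6 of the 8 left vertices can be matched.
That matches 6 of the 8, leaving 2 unmatched; no matching can do better.

2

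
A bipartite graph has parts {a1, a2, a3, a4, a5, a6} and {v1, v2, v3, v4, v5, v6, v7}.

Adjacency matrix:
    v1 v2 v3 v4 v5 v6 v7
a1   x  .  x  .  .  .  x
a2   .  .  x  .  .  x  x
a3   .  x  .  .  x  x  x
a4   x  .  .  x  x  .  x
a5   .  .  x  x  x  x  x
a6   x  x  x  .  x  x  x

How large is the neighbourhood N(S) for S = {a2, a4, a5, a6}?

7

The union of neighbours of {a2, a4, a5, a6} is {v1, v2, v3, v4, v5, v6, v7}, which has 7 elements.
Since |N(S)| = 7 ≥ |S| = 4, Hall's condition holds for this subset.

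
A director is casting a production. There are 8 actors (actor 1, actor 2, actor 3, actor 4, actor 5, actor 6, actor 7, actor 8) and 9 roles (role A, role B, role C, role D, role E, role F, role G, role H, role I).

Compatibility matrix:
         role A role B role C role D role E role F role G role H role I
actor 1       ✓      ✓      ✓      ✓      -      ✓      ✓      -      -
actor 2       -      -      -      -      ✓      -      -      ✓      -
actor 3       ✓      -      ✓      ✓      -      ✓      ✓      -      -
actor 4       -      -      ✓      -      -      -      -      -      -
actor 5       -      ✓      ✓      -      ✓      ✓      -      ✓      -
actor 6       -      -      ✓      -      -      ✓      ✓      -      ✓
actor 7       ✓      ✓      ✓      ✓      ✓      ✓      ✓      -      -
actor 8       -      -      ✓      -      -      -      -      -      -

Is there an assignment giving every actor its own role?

No

The set {actor 4, actor 8} has only 1 neighbour ({role C}), so by Hall's theorem at most 7 of the 8 actors can be matched.
Hence no matching covers every actor.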